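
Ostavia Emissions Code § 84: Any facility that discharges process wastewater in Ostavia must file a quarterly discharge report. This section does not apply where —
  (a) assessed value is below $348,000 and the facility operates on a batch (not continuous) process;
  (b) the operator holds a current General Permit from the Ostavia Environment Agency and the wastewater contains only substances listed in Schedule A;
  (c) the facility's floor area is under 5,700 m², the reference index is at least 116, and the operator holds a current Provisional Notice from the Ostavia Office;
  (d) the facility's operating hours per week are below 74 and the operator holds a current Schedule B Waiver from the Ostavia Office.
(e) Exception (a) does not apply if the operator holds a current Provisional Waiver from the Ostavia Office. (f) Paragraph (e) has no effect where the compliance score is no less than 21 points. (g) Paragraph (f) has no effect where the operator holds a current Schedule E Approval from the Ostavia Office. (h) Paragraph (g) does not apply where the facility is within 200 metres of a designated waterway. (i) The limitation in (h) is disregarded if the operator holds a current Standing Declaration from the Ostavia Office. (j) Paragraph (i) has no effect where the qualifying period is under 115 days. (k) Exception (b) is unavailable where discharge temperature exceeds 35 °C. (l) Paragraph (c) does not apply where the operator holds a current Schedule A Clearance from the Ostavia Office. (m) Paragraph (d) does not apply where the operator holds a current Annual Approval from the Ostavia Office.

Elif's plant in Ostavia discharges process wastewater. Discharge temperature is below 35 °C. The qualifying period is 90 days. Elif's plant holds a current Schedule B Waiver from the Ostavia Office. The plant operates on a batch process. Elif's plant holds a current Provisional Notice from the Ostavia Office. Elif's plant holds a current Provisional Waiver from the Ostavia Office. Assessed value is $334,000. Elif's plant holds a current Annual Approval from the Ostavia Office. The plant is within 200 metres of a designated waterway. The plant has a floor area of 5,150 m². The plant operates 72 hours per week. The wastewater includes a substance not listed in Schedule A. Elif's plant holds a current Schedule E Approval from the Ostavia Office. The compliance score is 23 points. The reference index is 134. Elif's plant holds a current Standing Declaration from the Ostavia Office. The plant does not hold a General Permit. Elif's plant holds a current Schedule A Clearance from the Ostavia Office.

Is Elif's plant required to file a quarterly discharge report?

No — exception (a) applies; Elif's plant is not required to file a quarterly discharge report.

Exception (a)'s conditions are all satisfied: assessed value is $334,000, below the $348,000 limit; the facility operates on a batch process. Considering the limiting provisions: (e) would limit (a) — a current Provisional Waiver is held — but (f) sets (e) aside: (f) operates — the compliance score is 23 points, meeting the 21 points threshold. (g) is triggered (a current Schedule E Approval is held), but is itself disapplied by (h): (h) operates — the plant is within 200 m of a designated waterway. (i) applies (a current Standing Declaration is held), but is itself disapplied by (j): (j) operates against (i): the qualifying period is 90 days, under the 115 days limit. (a) remains available.
Exception (b) fails — no General Permit is held.
Exception (c): the facility's floor area is 5,150 m², under the 5,700 m² limit; the reference index is 134, meeting the 116 threshold; a current Provisional Notice is held — every condition holds. But applying paragraph (l): (l) is triggered — a current Schedule A Clearance is held. Exception (c) does not apply.
Exception (d): the facility's operating hours per week are 72, below the 74 limit; a current Schedule B Waiver is held — every condition holds. Turning to paragraph (m): (m) is engaged — a current Annual Approval is held. Exception (d) does not apply.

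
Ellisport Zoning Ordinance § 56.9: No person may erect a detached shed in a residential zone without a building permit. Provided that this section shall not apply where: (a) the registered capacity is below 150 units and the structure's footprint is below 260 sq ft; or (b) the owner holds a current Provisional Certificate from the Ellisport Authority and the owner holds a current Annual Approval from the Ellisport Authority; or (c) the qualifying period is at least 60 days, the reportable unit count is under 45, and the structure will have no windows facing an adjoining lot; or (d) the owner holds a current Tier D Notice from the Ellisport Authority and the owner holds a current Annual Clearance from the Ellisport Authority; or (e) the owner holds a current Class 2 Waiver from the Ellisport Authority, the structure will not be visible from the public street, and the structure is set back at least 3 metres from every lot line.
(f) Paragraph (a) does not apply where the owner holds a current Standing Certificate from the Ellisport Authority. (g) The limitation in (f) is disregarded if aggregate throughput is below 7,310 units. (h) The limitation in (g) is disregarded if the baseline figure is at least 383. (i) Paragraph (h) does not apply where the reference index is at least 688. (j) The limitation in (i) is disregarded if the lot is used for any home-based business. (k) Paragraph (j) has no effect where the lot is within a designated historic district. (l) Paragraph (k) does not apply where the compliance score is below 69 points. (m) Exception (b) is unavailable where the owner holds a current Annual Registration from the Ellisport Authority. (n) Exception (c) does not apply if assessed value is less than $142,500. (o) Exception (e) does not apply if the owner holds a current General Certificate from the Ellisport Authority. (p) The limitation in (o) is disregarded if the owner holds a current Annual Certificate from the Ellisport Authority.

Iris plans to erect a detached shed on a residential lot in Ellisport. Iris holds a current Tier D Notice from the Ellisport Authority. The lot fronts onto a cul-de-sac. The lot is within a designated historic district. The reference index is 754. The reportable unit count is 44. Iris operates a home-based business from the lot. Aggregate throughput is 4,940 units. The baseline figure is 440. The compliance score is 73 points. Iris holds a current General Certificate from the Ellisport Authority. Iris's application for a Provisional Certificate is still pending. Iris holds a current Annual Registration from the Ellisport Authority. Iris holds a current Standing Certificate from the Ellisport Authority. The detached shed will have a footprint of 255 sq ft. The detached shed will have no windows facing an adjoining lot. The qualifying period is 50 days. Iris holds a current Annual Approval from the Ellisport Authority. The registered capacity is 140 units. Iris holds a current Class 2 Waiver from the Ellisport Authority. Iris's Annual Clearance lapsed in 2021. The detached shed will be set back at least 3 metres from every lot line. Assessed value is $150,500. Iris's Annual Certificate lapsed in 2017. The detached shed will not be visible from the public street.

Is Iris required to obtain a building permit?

All of (a)'s requirements are met (the registered capacity is 140 units, below the 150 units limit; the structure's footprint is 255 sq ft, below the 260 sq ft limit). As to paragraphs (f)–(l): (f) would limit (a) — a current Standing Certificate is held — but (g) sets (f) aside: (g) operates against (f): aggregate throughput is 4,940 units, below the 7,310 units limit. (h) would limit (g) — the baseline figure is 440, meeting the 383 threshold — but (i) sets (h) aside: (i) operates — the reference index is 754, meeting the 688 threshold. (j) would limit (i) — a home-based business operates on the lot — but (k) sets (j) aside: (k) is engaged — the lot is in a historic district. (l) is not engaged (the compliance score is 73 points, not below 69 points), so (k) stands. (a) remains available.
Exception (b) does not apply: the Provisional Certificate is not current.
Exception (c) requires that the qualifying period is at least 60 days; but the qualifying period is 50 days, short of 60 days, so (c) is unavailable.
Exception (d) fails — the Annual Clearance is not current.
Exception (e) is satisfied on its face — a current Class 2 Waiver is held; the structure will not be visible from the street; the setback is at least 3 m on every side. Turning to paragraphs (o)–(p): (o) is triggered — a current General Certificate is held. (p) is not triggered (the Annual Certificate is not current), so (o) stands. So (e) is unavailable.

No — exception (a) applies; Iris does not need a building permit.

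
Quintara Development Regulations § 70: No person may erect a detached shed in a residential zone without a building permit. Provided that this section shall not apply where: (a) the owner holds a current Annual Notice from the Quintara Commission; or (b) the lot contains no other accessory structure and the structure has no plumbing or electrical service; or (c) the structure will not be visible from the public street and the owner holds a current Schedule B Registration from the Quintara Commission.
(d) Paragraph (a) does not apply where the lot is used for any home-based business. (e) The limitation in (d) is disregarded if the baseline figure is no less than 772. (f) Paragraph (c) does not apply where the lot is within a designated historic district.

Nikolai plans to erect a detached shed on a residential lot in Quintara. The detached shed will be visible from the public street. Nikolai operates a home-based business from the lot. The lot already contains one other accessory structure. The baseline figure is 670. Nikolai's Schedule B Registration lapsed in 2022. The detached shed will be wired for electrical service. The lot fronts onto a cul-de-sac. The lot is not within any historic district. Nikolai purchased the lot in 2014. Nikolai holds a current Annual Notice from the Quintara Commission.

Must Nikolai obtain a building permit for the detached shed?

Yes — Nikolai must obtain a building permit.

All of (a)'s requirements are met (a current Annual Notice is held). However, paragraphs (d)–(e) must be considered: (d) is engaged — a home-based business operates on the lot. (e), which would lift (d), is inapplicable — the baseline figure is 670, short of 772. Exception (a) does not apply.
Exception (b) requires that the lot contains no other accessory structure; but the lot already has another accessory structure, so (b) is unavailable.
Exception (c) does not apply: the structure will be visible from the street.
No exception applies. The general rule governs.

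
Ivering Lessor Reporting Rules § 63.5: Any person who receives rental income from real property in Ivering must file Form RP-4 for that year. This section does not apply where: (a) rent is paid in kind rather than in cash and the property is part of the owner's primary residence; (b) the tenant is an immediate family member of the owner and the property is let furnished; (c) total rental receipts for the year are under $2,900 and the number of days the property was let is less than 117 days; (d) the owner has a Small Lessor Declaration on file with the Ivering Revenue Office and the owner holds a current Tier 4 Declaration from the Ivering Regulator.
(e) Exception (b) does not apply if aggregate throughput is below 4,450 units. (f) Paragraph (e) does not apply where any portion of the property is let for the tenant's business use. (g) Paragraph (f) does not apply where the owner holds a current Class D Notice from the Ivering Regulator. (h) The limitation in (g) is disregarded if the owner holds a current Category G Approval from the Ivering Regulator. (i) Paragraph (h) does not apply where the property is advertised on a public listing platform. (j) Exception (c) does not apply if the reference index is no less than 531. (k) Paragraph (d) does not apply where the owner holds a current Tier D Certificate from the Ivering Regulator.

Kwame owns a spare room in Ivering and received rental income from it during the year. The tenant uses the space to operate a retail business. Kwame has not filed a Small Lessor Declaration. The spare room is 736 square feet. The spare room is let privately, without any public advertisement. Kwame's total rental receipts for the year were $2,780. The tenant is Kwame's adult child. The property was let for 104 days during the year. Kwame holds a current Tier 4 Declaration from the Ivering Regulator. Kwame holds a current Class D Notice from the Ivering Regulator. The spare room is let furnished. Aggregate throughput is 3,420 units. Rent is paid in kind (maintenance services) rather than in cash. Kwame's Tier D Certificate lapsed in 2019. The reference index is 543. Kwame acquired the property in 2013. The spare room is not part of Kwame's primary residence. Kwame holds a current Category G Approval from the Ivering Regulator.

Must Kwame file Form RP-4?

No — exception (b) applies; Kwame is not required to file Form RP-4.

Exception (a) does not apply: the spare room is not part of the primary residence.
Exception (b) is satisfied on its face — the tenant is an immediate family member; the property is let furnished. Considering the limiting provisions: (e) is engaged (aggregate throughput is 3,420 units, below the 4,450 units limit), but yields to (f): (f) operates against (e): the space is let for business use. (g) operates (a current Class D Notice is held), but is overridden by (h): (h) operates against (g): a current Category G Approval is held. (i), which would lift (h), is not triggered — the property is let privately without advertisement. So (b) applies.
Exception (c)'s conditions are all satisfied: total rental receipts for the year are $2,780, under the $2,900 limit; the number of days the property was let is 104 days, less than the 117 days limit. But: (j) is engaged — the reference index is 543, meeting the 531 threshold. So (c) is unavailable.
Exception (d) fails — no Small Lessor Declaration is on file.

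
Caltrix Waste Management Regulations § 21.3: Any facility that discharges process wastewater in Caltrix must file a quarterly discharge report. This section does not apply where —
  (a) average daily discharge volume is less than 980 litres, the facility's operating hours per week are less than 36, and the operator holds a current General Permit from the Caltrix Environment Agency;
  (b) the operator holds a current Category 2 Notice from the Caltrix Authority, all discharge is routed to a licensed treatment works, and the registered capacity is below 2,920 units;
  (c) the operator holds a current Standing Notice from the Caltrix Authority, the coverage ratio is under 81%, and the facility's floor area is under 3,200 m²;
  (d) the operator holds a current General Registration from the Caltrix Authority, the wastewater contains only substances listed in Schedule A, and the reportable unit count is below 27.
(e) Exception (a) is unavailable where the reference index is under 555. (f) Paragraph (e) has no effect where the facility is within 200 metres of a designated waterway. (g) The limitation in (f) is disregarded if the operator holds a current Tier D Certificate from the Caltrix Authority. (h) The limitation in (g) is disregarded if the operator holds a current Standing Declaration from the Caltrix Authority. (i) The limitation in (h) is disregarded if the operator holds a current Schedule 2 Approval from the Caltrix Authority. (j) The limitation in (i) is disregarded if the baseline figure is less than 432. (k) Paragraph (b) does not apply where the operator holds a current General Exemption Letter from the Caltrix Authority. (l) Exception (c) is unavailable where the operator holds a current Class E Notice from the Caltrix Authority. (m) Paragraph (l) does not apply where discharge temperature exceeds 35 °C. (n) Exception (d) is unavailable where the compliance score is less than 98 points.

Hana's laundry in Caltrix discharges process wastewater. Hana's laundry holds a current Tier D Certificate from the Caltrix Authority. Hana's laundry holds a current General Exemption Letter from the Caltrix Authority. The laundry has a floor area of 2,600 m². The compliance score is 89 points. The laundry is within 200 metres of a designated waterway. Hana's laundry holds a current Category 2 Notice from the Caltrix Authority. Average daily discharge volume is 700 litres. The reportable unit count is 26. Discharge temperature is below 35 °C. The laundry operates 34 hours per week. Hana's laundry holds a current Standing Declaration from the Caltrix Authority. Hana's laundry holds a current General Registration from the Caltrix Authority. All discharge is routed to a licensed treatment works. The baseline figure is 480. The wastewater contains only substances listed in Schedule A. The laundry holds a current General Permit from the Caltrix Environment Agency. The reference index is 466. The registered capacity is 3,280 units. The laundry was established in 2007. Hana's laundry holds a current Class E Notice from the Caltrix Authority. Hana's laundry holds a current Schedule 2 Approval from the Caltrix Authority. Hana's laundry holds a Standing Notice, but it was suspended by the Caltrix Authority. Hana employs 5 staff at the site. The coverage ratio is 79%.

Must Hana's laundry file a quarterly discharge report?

Exception (a): average daily discharge volume is 700 litres, less than the 980 litres limit; the facility's operating hours per week are 34, less than the 36 limit; a current General Permit is held — every condition holds. But: (e) operates against (a): the reference index is 466, under the 555 limit. (f) would limit (e) — the laundry is within 200 m of a designated waterway — but (g) sets (f) aside: (g) is engaged — a current Tier D Certificate is held. (h) would limit (g) — a current Standing Declaration is held — but (i) sets (h) aside: (i) operates against (h): a current Schedule 2 Approval is held. (j) is not engaged (the baseline figure is 480, not less than 432), so (i) stands. So (a) is unavailable.
Exception (b) fails — the registered capacity is 3,280 units, not below 2,920 units.
Exception (c) requires that the operator holds a current Standing Notice from the Caltrix Authority; but the Standing Notice is not current, so (c) is unavailable.
Exception (d)'s conditions are all satisfied: a current General Registration is held; the wastewater is Schedule-A-only; the reportable unit count is 26, below the 27 limit. Turning to paragraph (n): (n) operates against (d): the compliance score is 89 points, less than the 98 points limit. Exception (d) does not apply.
No exception is made out. Hana's laundry falls within the general rule.

Yes — Hana's laundry must file a quarterly discharge report.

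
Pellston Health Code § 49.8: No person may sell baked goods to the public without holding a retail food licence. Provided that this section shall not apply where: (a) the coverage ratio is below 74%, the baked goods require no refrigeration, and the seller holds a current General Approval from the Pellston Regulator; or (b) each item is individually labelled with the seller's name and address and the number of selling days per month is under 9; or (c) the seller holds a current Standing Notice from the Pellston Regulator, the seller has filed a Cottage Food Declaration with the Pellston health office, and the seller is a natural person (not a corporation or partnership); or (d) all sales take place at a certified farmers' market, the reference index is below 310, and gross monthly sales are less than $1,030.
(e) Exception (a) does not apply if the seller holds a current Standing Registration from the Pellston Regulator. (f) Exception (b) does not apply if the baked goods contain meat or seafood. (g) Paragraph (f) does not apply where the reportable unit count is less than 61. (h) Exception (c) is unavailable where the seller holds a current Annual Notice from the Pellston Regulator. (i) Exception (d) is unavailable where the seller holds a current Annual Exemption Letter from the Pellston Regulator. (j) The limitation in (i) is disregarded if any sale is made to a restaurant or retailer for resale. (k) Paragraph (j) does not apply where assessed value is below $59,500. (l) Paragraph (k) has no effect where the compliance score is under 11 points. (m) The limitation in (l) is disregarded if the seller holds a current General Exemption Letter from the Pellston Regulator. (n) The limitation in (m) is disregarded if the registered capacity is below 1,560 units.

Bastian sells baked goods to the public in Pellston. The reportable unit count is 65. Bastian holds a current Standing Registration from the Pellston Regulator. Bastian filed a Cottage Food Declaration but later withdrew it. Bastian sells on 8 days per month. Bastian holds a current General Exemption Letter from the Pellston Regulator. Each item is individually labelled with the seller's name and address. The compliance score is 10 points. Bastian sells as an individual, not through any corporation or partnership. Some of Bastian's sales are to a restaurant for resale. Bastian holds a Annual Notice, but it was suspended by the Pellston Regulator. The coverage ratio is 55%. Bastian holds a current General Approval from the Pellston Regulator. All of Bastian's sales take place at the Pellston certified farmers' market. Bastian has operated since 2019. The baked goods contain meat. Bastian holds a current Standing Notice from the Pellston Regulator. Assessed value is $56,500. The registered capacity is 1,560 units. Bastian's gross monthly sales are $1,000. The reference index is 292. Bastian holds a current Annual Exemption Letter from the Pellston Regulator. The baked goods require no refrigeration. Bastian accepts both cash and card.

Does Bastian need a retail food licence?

Exception (a) is satisfied on its face — the coverage ratio is 55%, below the 74% limit; the baked goods are shelf-stable; a current General Approval is held. But applying paragraph (e): (e) operates against (a): a current Standing Registration is held. So (a) is unavailable.
All of (b)'s requirements are met (items are individually labelled; the number of selling days per month is 8, under the 9 limit). But: (f) operates against (b): the baked goods contain meat. (g) is not engaged (the reportable unit count is 65, not less than 61), so (f) stands. So (b) is unavailable.
Exception (c) does not apply: the Cottage Food Declaration was withdrawn.
Exception (d): all sales are at a certified farmers' market; the reference index is 292, below the 310 limit; gross monthly sales are $1,000, less than the $1,030 limit — every condition holds. But: (i) operates against (d): a current Annual Exemption Letter is held. (j) is triggered (some sales are to a restaurant for resale), but is displaced by (k): (k) is engaged — assessed value is $56,500, below the $59,500 limit. (l) would limit (k) — the compliance score is 10 points, under the 11 points limit — but (m) sets (l) aside: (m) operates against (l): a current General Exemption Letter is held. (n), which would lift (m), is inapplicable — the registered capacity is 1,560 units, not below 1,560 units. Exception (d) does not apply.
Every exception is unavailable, so the rule governs.

Yes — Bastian must hold a retail food licence.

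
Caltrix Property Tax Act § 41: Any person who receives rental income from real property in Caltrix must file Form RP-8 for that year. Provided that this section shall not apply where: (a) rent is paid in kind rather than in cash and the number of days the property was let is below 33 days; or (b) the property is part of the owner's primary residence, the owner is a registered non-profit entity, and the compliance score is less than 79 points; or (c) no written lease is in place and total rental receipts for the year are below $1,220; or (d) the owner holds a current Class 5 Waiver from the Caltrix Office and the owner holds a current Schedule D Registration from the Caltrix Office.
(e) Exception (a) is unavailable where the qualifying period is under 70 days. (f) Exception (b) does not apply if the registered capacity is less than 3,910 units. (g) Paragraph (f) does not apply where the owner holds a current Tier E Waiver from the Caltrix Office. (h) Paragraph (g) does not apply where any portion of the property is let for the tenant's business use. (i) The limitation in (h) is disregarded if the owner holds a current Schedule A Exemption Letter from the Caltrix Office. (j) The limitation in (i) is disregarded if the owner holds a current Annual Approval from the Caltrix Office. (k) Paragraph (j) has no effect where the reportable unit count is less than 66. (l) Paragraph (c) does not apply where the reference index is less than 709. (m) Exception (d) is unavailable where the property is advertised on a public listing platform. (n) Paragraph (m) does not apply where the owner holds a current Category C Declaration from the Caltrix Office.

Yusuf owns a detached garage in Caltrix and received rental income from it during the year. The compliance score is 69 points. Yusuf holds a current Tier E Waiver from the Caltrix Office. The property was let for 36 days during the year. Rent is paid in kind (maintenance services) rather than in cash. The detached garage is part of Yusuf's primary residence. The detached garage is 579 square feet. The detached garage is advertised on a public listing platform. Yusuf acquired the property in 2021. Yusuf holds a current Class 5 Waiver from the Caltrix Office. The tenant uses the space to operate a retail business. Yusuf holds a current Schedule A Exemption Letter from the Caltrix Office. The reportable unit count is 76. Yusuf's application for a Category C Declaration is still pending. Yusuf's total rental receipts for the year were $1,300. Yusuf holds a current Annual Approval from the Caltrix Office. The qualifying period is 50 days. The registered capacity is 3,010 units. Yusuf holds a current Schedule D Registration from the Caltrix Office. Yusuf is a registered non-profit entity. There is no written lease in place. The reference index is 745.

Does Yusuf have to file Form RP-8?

Exception (a) fails — the number of days the property was let is 36 days, not below 33 days.
Exception (b)'s conditions are all satisfied: the detached garage is part of the primary residence; Yusuf is a registered non-profit; the compliance score is 69 points, less than the 79 points limit. But: (f) operates against (b): the registered capacity is 3,010 units, less than the 3,910 units limit. (g) applies (a current Tier E Waiver is held), but is itself disapplied by (h): (h) is triggered — the space is let for business use. (i) would limit (h) — a current Schedule A Exemption Letter is held — but (j) sets (i) aside: (j) operates against (i): a current Annual Approval is held. (k) is not engaged (the reportable unit count is 76, not less than 66), so (j) stands. So (b) is unavailable.
Exception (c) requires that total rental receipts for the year are below $1,220; but total rental receipts for the year are $1,300, not below $1,220, so (c) is unavailable.
All of (d)'s requirements are met (a current Class 5 Waiver is held; a current Schedule D Registration is held). Turning to paragraphs (m)–(n): (m) is triggered — the property is publicly advertised. (n) is not engaged (the Category C Declaration is not current), so (m) stands. Exception (d) does not apply.
No exception displaces § 41.

Yes — Yusuf must file Form RP-8.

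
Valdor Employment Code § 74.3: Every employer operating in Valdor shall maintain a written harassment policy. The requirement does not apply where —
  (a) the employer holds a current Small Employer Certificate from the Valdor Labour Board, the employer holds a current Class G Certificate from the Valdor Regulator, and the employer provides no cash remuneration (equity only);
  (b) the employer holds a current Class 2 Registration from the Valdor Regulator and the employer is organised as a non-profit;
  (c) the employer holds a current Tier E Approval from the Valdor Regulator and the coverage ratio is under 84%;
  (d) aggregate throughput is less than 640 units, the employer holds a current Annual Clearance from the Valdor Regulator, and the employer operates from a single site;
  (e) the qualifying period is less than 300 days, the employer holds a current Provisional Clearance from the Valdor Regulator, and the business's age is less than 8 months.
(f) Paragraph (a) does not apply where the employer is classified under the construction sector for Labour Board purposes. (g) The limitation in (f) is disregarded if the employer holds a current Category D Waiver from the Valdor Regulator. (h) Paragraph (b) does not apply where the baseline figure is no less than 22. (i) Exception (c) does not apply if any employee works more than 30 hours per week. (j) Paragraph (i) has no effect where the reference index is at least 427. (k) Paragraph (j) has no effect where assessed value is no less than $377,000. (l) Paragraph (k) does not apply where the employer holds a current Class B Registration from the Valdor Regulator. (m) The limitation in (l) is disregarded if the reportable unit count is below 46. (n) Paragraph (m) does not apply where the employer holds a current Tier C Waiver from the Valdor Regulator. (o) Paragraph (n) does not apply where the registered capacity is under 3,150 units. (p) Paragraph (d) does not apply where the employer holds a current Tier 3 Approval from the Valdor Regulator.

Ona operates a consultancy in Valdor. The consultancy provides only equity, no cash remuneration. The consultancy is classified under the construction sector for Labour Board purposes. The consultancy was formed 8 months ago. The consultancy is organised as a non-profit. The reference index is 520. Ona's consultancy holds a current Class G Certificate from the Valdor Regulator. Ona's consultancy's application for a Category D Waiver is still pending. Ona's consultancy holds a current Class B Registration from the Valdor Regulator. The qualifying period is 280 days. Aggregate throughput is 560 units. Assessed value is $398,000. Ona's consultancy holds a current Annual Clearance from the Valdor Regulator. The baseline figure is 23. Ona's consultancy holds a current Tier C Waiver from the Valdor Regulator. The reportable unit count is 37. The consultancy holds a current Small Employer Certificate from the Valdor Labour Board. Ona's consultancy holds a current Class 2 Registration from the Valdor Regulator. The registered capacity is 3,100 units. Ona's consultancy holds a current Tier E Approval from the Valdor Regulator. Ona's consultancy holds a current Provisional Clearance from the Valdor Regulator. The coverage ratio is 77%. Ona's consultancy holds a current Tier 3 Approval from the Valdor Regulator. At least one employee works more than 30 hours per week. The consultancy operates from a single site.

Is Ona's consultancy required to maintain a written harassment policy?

Exception (a): a current Small Employer Certificate is held; a current Class G Certificate is held; remuneration is equity-only — every condition holds. Turning to paragraphs (f)–(g): (f) operates against (a): the consultancy is classified under the construction sector. (g), which would lift (f), is not triggered — no current Category D Waiver is held. (a) is therefore removed.
Exception (b): a current Class 2 Registration is held; the employer is a non-profit — every condition holds. But applying paragraph (h): (h) operates against (b): the baseline figure is 23, meeting the 22 threshold. So (b) is unavailable.
Exception (c): a current Tier E Approval is held; the coverage ratio is 77%, under the 84% limit — every condition holds. But applying paragraphs (i)–(o): (i) operates against (c): at least one employee exceeds 30 hours/week. (j) is triggered (the reference index is 520, meeting the 427 threshold), but is itself disapplied by (k): (k) operates against (j): assessed value is $398,000, meeting the $377,000 threshold. (l) would limit (k) — a current Class B Registration is held — but (m) sets (l) aside: (m) operates against (l): the reportable unit count is 37, below the 46 limit. (n) would limit (m) — a current Tier C Waiver is held — but (o) sets (n) aside: (o) operates — the registered capacity is 3,100 units, under the 3,150 units limit. Exception (c) does not apply.
Exception (d)'s conditions are all satisfied: aggregate throughput is 560 units, less than the 640 units limit; a current Annual Clearance is held; the employer operates from a single site. But: (p) applies — a current Tier 3 Approval is held. So (d) is unavailable.
Exception (e) does not apply: the business's age is 8 months, not less than 8 months.
No exception applies. The general rule governs.

Yes — Ona's consultancy must maintain a written harassment policy.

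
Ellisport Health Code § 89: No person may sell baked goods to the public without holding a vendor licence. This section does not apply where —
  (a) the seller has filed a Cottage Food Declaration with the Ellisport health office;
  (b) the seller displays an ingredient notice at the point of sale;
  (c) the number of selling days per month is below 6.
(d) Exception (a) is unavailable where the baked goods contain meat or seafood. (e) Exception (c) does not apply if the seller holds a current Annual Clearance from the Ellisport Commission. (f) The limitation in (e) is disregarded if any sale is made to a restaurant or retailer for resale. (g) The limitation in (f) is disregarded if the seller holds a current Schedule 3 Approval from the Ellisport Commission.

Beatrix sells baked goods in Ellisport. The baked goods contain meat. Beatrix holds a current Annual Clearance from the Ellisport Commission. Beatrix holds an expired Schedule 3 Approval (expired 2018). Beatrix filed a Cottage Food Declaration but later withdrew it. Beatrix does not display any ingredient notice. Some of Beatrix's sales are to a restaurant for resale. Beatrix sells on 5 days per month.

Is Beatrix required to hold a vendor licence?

Exception (a) does not apply: the Cottage Food Declaration was withdrawn.
Exception (b) requires that the seller displays an ingredient notice at the point of sale; but no ingredient notice is displayed, so (b) is unavailable.
All of (c)'s requirements are met (the number of selling days per month is 5, below the 6 limit). Under paragraphs (e)–(g): (e) would limit (c) — a current Annual Clearance is held — but (f) sets (e) aside: (f) operates against (e): some sales are to a restaurant for resale. (g) is not engaged (the Schedule 3 Approval is not current), so (f) stands. So (c) applies.

No — exception (c) applies; Beatrix is not required to hold a vendor licence.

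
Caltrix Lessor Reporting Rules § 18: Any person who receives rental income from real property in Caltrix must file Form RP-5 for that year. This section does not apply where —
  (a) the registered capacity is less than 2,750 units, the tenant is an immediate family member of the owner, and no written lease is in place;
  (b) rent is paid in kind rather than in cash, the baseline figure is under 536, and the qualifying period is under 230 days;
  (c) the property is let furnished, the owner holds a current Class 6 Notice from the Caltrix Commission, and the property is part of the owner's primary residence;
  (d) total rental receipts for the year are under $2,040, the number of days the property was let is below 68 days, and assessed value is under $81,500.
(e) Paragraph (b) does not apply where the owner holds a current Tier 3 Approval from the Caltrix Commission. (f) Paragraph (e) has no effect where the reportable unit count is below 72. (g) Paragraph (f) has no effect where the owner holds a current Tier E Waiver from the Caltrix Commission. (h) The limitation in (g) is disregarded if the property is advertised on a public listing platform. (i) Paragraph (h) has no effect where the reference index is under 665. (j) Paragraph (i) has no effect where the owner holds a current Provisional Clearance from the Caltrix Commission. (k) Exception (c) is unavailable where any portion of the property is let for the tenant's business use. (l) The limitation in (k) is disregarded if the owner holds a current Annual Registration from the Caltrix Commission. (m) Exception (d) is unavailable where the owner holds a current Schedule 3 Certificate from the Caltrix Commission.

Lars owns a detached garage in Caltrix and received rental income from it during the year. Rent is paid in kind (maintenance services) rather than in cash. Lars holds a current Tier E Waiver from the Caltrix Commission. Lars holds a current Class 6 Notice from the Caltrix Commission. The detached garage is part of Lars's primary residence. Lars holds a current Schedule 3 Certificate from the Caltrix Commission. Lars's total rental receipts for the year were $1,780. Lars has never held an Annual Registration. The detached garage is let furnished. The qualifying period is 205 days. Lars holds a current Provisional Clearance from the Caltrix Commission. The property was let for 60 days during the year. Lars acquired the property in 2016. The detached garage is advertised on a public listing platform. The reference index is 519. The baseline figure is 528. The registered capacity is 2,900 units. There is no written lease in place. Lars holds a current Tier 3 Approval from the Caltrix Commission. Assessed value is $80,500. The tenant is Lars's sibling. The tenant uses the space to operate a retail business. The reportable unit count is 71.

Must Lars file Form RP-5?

No — exception (b) applies; Lars is not required to file Form RP-5.

Exception (a) requires that the registered capacity is less than 2,750 units; but the registered capacity is 2,900 units, not less than 2,750 units, so (a) is unavailable.
Exception (b) is satisfied on its face — rent is paid in kind; the baseline figure is 528, under the 536 limit; the qualifying period is 205 days, under the 230 days limit. Under paragraphs (e)–(j): (e) would limit (b) — a current Tier 3 Approval is held — but (f) sets (e) aside: (f) applies — the reportable unit count is 71, below the 72 limit. (g) is triggered (a current Tier E Waiver is held), but yields to (h): (h) is engaged — the property is publicly advertised. (i) would limit (h) — the reference index is 519, under the 665 limit — but (j) sets (i) aside: (j) operates against (i): a current Provisional Clearance is held. So (b) applies.
Exception (c) is satisfied on its face — the property is let furnished; a current Class 6 Notice is held; the detached garage is part of the primary residence. Turning to paragraphs (k)–(l): (k) operates against (c): the space is let for business use. (l) is inapplicable (the Annual Registration is not current), so (k) stands. (c) is therefore removed.
Exception (d): total rental receipts for the year are $1,780, under the $2,040 limit; the number of days the property was let is 60 days, below the 68 days limit; assessed value is $80,500, under the $81,500 limit — every condition holds. But applying paragraph (m): (m) applies — a current Schedule 3 Certificate is held. Exception (d) does not apply.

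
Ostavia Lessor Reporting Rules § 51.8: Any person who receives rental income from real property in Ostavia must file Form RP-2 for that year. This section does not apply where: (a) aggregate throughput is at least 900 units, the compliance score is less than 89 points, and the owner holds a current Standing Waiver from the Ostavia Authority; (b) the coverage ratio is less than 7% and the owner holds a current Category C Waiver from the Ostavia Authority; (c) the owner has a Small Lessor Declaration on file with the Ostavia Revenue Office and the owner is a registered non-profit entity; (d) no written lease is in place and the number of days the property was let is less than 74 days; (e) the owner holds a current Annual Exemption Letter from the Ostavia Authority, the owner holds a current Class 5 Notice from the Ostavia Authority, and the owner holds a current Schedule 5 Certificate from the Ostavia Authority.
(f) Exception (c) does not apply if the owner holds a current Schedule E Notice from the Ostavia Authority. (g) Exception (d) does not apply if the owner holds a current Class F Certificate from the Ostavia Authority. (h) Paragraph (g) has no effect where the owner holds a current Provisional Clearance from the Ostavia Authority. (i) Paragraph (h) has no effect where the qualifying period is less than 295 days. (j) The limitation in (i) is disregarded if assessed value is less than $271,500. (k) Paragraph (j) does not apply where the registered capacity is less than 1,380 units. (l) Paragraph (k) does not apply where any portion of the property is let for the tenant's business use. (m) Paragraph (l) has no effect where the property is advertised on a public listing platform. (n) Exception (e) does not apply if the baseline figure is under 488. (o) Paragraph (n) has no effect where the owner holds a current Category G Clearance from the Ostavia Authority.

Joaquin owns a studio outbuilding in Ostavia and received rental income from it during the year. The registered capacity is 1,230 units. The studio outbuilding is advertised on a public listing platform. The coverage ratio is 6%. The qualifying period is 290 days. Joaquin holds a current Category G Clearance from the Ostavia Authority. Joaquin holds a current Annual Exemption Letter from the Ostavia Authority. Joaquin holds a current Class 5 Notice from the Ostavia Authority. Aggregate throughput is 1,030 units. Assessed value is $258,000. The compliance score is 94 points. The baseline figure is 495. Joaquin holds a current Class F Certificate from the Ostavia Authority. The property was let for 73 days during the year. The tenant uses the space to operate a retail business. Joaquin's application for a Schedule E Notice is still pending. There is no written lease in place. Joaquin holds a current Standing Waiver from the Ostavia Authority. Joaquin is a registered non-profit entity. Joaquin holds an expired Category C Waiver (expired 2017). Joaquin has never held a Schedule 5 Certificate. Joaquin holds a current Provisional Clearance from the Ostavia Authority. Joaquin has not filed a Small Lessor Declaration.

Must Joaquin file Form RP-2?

Yes — Joaquin must file Form RP-2.

Exception (a) fails — the compliance score is 94 points, not less than 89 points.
Exception (b) fails — the Category C Waiver is not current.
Exception (c) does not apply: no Small Lessor Declaration is on file.
Exception (d): there is no written lease; the number of days the property was let is 73 days, less than the 74 days limit — every condition holds. However, paragraphs (g)–(m) must be considered: (g) operates against (d): a current Class F Certificate is held. (h) would limit (g) — a current Provisional Clearance is held — but (i) sets (h) aside: (i) operates against (h): the qualifying period is 290 days, less than the 295 days limit. (j) applies (assessed value is $258,000, less than the $271,500 limit), but yields to (k): (k) is engaged — the registered capacity is 1,230 units, less than the 1,380 units limit. (l) is triggered (the space is let for business use), but is overridden by (m): (m) operates against (l): the property is publicly advertised. Exception (d) does not apply.
Exception (e) requires that the owner holds a current Schedule 5 Certificate from the Ostavia Authority; but no current Schedule 5 Certificate is held, so (e) is unavailable.
No exception is made out. Joaquin falls within the general rule.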